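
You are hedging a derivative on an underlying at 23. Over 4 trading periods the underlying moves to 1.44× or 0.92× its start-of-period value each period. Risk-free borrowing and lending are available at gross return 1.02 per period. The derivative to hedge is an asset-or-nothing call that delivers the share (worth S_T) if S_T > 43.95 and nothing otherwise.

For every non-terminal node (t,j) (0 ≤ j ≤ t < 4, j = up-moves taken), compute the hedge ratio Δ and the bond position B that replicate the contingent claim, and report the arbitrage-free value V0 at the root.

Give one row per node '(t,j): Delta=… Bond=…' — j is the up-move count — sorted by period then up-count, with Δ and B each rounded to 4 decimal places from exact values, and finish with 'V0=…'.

(0,0): Delta=0.4661 Bond=-9.2544
(1,0): Delta=0.2041 Bond=-3.8957
(1,1): Delta=1.1691 Bond=-32.7235
(2,0): Delta=0.0000 Bond=0.0000
(2,1): Delta=0.7518 Bond=-20.6626
(2,2): Delta=2.2889 Bond=-86.7827
(3,0): Delta=0.0000 Bond=0.0000
(3,1): Delta=0.0000 Bond=0.0000
(3,2): Delta=2.7692 Bond=-109.5942
(3,3): Delta=1.0000 Bond=0.0000
V0=1.4662

No-arbitrage ⇒ martingale measure with p* = (R−d)/(u−d) = 0.1923.
Payoff layer (t=4): V(4,0)=0.0000, V(4,1)=0.0000, V(4,2)=0.0000, V(4,3)=63.1834, V(4,4)=98.8958
  t=3,j=0: stock 17.9098 → up 25.7901 (V=0.0000), down 16.4770 (V=0.0000). Price 0.0000; hedge Δ=0.0000, bond B=0.0000.
  t=3,j=1: stock 28.0328 → up 40.3672 (V=0.0000), down 25.7901 (V=0.0000). Price 0.0000; hedge Δ=0.0000, bond B=0.0000.
  t=3,j=2: stock 43.8774 → up 63.1834 (V=63.1834), down 40.3672 (V=0.0000). Price 11.9124; hedge Δ=2.7692, bond B=-109.5942.
  t=3,j=3: stock 68.6776 → up 98.8958 (V=98.8958), down 63.1834 (V=63.1834). Price 68.6776; hedge Δ=1.0000, bond B=0.0000.
  t=2,j=0: stock 19.4672 → up 28.0328 (V=0.0000), down 17.9098 (V=0.0000). Price 0.0000; hedge Δ=0.0000, bond B=0.0000.
  t=2,j=1: stock 30.4704 → up 43.8774 (V=11.9124), down 28.0328 (V=0.0000). Price 2.2459; hedge Δ=0.7518, bond B=-20.6626.
  t=2,j=2: stock 47.6928 → up 68.6776 (V=68.6776), down 43.8774 (V=11.9124). Price 22.3812; hedge Δ=2.2889, bond B=-86.7827.
  t=1,j=0: stock 21.1600 → up 30.4704 (V=2.2459), down 19.4672 (V=0.0000). Price 0.4234; hedge Δ=0.2041, bond B=-3.8957.
  t=1,j=1: stock 33.1200 → up 47.6928 (V=22.3812), down 30.4704 (V=2.2459). Price 5.9981; hedge Δ=1.1691, bond B=-32.7235.
  t=0,j=0: stock 23.0000 → up 33.1200 (V=5.9981), down 21.1600 (V=0.4234). Price 1.4662; hedge Δ=0.4661, bond B=-9.2544.
Self-financing check: at every node Δ·S+B equals the discounted successor values.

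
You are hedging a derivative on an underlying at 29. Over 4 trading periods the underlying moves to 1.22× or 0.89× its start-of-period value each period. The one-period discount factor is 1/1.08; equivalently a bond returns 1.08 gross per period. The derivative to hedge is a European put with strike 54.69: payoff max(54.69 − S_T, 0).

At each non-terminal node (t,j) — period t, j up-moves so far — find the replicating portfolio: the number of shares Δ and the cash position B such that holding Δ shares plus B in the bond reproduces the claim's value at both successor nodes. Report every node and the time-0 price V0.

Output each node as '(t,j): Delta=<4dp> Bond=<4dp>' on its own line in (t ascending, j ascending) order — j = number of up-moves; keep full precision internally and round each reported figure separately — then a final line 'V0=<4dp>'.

(0,0): Delta=-0.8487 Bond=36.5837
(1,0): Delta=-1.0000 Bond=43.4147
(1,1): Delta=-0.7674 Bond=36.6336
(2,0): Delta=-1.0000 Bond=46.8879
(2,1): Delta=-1.0000 Bond=46.8879
(2,2): Delta=-0.6424 Bond=34.1679
(3,0): Delta=-1.0000 Bond=50.6389
(3,1): Delta=-1.0000 Bond=50.6389
(3,2): Delta=-1.0000 Bond=50.6389
(3,3): Delta=-0.4502 Bond=26.7789
V0=11.9705

The replicating-portfolio and risk-neutral prices coincide; use p* = (1.08−0.89)/(1.22−0.89) = 0.5758 for the latter.
Terminal payoffs: V(4,0)=36.4948, V(4,1)=29.7482, V(4,2)=20.5001, V(4,3)=7.8230, V(4,4)=0.0000
(3,0): S=20.4441. Δ = (V_up−V_dn)/(S_up−S_dn) = (29.7482−36.4948)/(24.9418−18.1952) = -1.0000. V = [p*·29.7482 + (1−p*)·36.4948]/1.08 = 30.1948. B = V − Δ·S = 50.6389.
(3,1): S=28.0245. Δ = (V_up−V_dn)/(S_up−S_dn) = (20.5001−29.7482)/(34.1899−24.9418) = -1.0000. V = [p*·20.5001 + (1−p*)·29.7482]/1.08 = 22.6144. B = V − Δ·S = 50.6389.
(3,2): S=38.4156. Δ = (V_up−V_dn)/(S_up−S_dn) = (7.8230−20.5001)/(46.8670−34.1899) = -1.0000. V = [p*·7.8230 + (1−p*)·20.5001]/1.08 = 12.2233. B = V − Δ·S = 50.6389.
(3,3): S=52.6596. Δ = (V_up−V_dn)/(S_up−S_dn) = (0.0000−7.8230)/(64.2447−46.8670) = -0.4502. V = [p*·0.0000 + (1−p*)·7.8230]/1.08 = 3.0730. B = V − Δ·S = 26.7789.
(2,0): S=22.9709. Δ = (V_up−V_dn)/(S_up−S_dn) = (22.6144−30.1948)/(28.0245−20.4441) = -1.0000. V = [p*·22.6144 + (1−p*)·30.1948]/1.08 = 23.9170. B = V − Δ·S = 46.8879.
(2,1): S=31.4882. Δ = (V_up−V_dn)/(S_up−S_dn) = (12.2233−22.6144)/(38.4156−28.0245) = -1.0000. V = [p*·12.2233 + (1−p*)·22.6144]/1.08 = 15.3997. B = V − Δ·S = 46.8879.
(2,2): S=43.1636. Δ = (V_up−V_dn)/(S_up−S_dn) = (3.0730−12.2233)/(52.6596−38.4156) = -0.6424. V = [p*·3.0730 + (1−p*)·12.2233]/1.08 = 6.4398. B = V − Δ·S = 34.1679.
(1,0): S=25.8100. Δ = (V_up−V_dn)/(S_up−S_dn) = (15.3997−23.9170)/(31.4882−22.9709) = -1.0000. V = [p*·15.3997 + (1−p*)·23.9170]/1.08 = 17.6047. B = V − Δ·S = 43.4147.
(1,1): S=35.3800. Δ = (V_up−V_dn)/(S_up−S_dn) = (6.4398−15.3997)/(43.1636−31.4882) = -0.7674. V = [p*·6.4398 + (1−p*)·15.3997]/1.08 = 9.4823. B = V − Δ·S = 36.6336.
(0,0): S=29.0000. Δ = (V_up−V_dn)/(S_up−S_dn) = (9.4823−17.6047)/(35.3800−25.8100) = -0.8487. V = [p*·9.4823 + (1−p*)·17.6047]/1.08 = 11.9705. B = V − Δ·S = 36.5837.
Each (Δ,B) replicates both successor values, so the strategy is self-financing and V0 is arbitrage-free.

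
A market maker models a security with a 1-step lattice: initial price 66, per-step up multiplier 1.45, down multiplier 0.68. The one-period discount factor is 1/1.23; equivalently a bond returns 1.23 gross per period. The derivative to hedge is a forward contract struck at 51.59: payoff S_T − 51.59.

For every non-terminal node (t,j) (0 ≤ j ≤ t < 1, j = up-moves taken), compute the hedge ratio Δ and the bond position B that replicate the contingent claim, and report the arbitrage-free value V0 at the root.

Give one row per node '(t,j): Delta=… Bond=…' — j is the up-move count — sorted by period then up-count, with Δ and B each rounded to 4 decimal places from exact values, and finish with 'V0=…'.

(0,0): Delta=1.0000 Bond=-41.9431
V0=24.0569

Under the risk-neutral measure, an up-move has probability p* = (R−d)/(u−d) = 0.7143 and values discount at R = 1.23.
Terminal payoffs: V(1,0)=-6.7100, V(1,1)=44.1100
Node (0,0) S=66.0000: V=(p*·44.1100+(1−p*)·-6.7100)/1.23=24.0569; Δ=(44.1100−-6.7100)/(95.7000−44.8800)=1.0000; B=V−Δ·S=-41.9431
Check: Δ(0,0)·S0 + B(0,0) = 24.0569 = V0.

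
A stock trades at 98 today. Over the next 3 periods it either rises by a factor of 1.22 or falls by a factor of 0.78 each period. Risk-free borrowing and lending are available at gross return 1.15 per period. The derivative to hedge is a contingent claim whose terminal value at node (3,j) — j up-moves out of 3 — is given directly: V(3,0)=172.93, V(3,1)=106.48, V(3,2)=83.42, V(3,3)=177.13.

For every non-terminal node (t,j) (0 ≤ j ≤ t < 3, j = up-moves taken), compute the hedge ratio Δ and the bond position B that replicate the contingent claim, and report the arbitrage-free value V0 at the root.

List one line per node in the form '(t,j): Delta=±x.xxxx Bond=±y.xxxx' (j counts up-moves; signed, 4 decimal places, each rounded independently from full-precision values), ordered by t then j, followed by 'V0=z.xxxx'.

(0,0): Delta=1.0243 Bond=-7.6897
(1,0): Delta=-0.7747 Bond=128.6713
(1,1): Delta=1.2419 Bond=-34.8594
(2,0): Delta=-2.5330 Bond=252.8067
(2,1): Delta=-0.5620 Bond=128.1383
(2,2): Delta=1.4601 Bond=-71.9150
V0=92.6938

Risk-neutral probability p* = (R−d)/(u−d) = (1.15−0.78)/(1.22−0.78) = 0.8409.
At expiry t=3: V(3,0)=172.9300, V(3,1)=106.4800, V(3,2)=83.4200, V(3,3)=177.1300
  t=2,j=0: stock 59.6232 → up 72.7403 (V=106.4800), down 46.5061 (V=172.9300). Price 101.7840; hedge Δ=-2.5330, bond B=252.8067.
  t=2,j=1: stock 93.2568 → up 113.7733 (V=83.4200), down 72.7403 (V=106.4800). Price 75.7292; hedge Δ=-0.5620, bond B=128.1383.
  t=2,j=2: stock 145.8632 → up 177.9531 (V=177.1300), down 113.7733 (V=83.4200). Price 141.0623; hedge Δ=1.4601, bond B=-71.9150.
  t=1,j=0: stock 76.4400 → up 93.2568 (V=75.7292), down 59.6232 (V=101.7840). Price 69.4559; hedge Δ=-0.7747, bond B=128.6713.
  t=1,j=1: stock 119.5600 → up 145.8632 (V=141.0623), down 93.2568 (V=75.7292). Price 113.6247; hedge Δ=1.2419, bond B=-34.8594.
  t=0,j=0: stock 98.0000 → up 119.5600 (V=113.6247), down 76.4400 (V=69.4559). Price 92.6938; hedge Δ=1.0243, bond B=-7.6897.
The time-0 hedge costs 92.6938, which is the no-arbitrage price.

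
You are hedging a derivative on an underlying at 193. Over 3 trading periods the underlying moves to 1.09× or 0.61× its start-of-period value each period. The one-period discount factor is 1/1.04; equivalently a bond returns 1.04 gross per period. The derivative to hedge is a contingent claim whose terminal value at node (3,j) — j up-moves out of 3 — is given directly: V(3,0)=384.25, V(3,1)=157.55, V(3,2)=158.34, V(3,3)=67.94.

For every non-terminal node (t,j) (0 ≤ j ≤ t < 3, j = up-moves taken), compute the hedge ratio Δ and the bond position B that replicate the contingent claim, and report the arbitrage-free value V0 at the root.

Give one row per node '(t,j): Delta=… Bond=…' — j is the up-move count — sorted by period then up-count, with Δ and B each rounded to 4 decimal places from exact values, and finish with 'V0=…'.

(0,0): Delta=-0.7471 Bond=227.3861
(1,0): Delta=-0.3898 Bond=194.4114
(1,1): Delta=-0.7704 Bond=241.3734
(2,0): Delta=-6.5765 Bond=646.4884
(2,1): Delta=0.0128 Bond=150.5250
(2,2): Delta=-0.8213 Bond=262.7147
V0=83.1939

Under the risk-neutral measure, an up-move has probability p* = (R−d)/(u−d) = 0.8958 and values discount at R = 1.04.
Terminal values V(3,·): V(3,0)=384.2500, V(3,1)=157.5500, V(3,2)=158.3400, V(3,3)=67.9400
Node (2,0) S=71.8153: V=(p*·157.5500+(1−p*)·384.2500)/1.04=174.1967; Δ=(157.5500−384.2500)/(78.2787−43.8073)=-6.5765; B=V−Δ·S=646.4884
Node (2,1) S=128.3257: V=(p*·158.3400+(1−p*)·157.5500)/1.04=152.1709; Δ=(158.3400−157.5500)/(139.8750−78.2787)=0.0128; B=V−Δ·S=150.5250
Node (2,2) S=229.3033: V=(p*·67.9400+(1−p*)·158.3400)/1.04=74.3814; Δ=(67.9400−158.3400)/(249.9406−139.8750)=-0.8213; B=V−Δ·S=262.7147
Node (1,0) S=117.7300: V=(p*·152.1709+(1−p*)·174.1967)/1.04=148.5243; Δ=(152.1709−174.1967)/(128.3257−71.8153)=-0.3898; B=V−Δ·S=194.4114
Node (1,1) S=210.3700: V=(p*·74.3814+(1−p*)·152.1709)/1.04=79.3120; Δ=(74.3814−152.1709)/(229.3033−128.3257)=-0.7704; B=V−Δ·S=241.3734
Node (0,0) S=193.0000: V=(p*·79.3120+(1−p*)·148.5243)/1.04=83.1939; Δ=(79.3120−148.5243)/(210.3700−117.7300)=-0.7471; B=V−Δ·S=227.3861
Each (Δ,B) replicates both successor values, so the strategy is self-financing and V0 is arbitrage-free.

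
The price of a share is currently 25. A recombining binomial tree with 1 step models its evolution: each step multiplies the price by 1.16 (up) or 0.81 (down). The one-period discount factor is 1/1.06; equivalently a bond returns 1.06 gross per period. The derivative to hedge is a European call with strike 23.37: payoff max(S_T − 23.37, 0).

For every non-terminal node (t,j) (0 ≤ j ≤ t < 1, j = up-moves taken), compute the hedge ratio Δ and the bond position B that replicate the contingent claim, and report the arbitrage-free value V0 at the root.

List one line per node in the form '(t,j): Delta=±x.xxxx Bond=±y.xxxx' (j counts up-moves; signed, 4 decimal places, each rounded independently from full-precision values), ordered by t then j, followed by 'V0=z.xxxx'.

Risk-neutral probability p* = (R−d)/(u−d) = (1.06−0.81)/(1.16−0.81) = 0.7143.
At expiry t=1: V(1,0)=0.0000, V(1,1)=5.6300
  t=0,j=0: stock 25.0000 → up 29.0000 (V=5.6300), down 20.2500 (V=0.0000). Price 3.7938; hedge Δ=0.6434, bond B=-12.2919.
Root portfolio cost Δ·25+B reproduces V0=3.7938.

(0,0): Delta=0.6434 Bond=-12.2919
V0=3.7938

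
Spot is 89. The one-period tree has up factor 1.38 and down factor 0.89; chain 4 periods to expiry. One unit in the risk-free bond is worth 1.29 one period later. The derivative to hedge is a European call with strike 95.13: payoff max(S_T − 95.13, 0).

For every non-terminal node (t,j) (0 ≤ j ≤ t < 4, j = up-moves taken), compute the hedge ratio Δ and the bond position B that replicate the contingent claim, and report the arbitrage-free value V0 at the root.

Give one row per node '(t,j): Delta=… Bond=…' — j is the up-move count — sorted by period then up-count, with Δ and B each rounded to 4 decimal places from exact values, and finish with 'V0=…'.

Risk-neutral probability p* = (R−d)/(u−d) = (1.29−0.89)/(1.38−0.89) = 0.8163.
Payoff layer (t=4): V(4,0)=0.0000, V(4,1)=0.0000, V(4,2)=39.1243, V(4,3)=113.0396, V(4,4)=227.6498
Node (3,0) S=62.7422: V=(p*·0.0000+(1−p*)·0.0000)/1.29=0.0000; Δ=(0.0000−0.0000)/(86.5843−55.8406)=0.0000; B=V−Δ·S=0.0000
Node (3,1) S=97.2857: V=(p*·39.1243+(1−p*)·0.0000)/1.29=24.7583; Δ=(39.1243−0.0000)/(134.2543−86.5843)=0.8207; B=V−Δ·S=-55.0872
Node (3,2) S=150.8475: V=(p*·113.0396+(1−p*)·39.1243)/1.29=77.1033; Δ=(113.0396−39.1243)/(208.1696−134.2543)=1.0000; B=V−Δ·S=-73.7442
Node (3,3) S=233.8984: V=(p*·227.6498+(1−p*)·113.0396)/1.29=160.1542; Δ=(227.6498−113.0396)/(322.7798−208.1696)=1.0000; B=V−Δ·S=-73.7442
Node (2,0) S=70.4969: V=(p*·24.7583+(1−p*)·0.0000)/1.29=15.6673; Δ=(24.7583−0.0000)/(97.2857−62.7422)=0.7167; B=V−Δ·S=-34.8598
Node (2,1) S=109.3098: V=(p*·77.1033+(1−p*)·24.7583)/1.29=52.3170; Δ=(77.1033−24.7583)/(150.8475−97.2857)=0.9773; B=V−Δ·S=-54.5096
Node (2,2) S=169.4916: V=(p*·160.1542+(1−p*)·77.1033)/1.29=112.3256; Δ=(160.1542−77.1033)/(233.8984−150.8475)=1.0000; B=V−Δ·S=-57.1660
Node (1,0) S=79.2100: V=(p*·52.3170+(1−p*)·15.6673)/1.29=35.3375; Δ=(52.3170−15.6673)/(109.3098−70.4969)=0.9443; B=V−Δ·S=-39.4577
Node (1,1) S=122.8200: V=(p*·112.3256+(1−p*)·52.3170)/1.29=78.5299; Δ=(112.3256−52.3170)/(169.4916−109.3098)=0.9971; B=V−Δ·S=-43.9365
Node (0,0) S=89.0000: V=(p*·78.5299+(1−p*)·35.3375)/1.29=54.7261; Δ=(78.5299−35.3375)/(122.8200−79.2100)=0.9904; B=V−Δ·S=-33.4216
Root portfolio cost Δ·89+B reproduces V0=54.7261.

(0,0): Delta=0.9904 Bond=-33.4216
(1,0): Delta=0.9443 Bond=-39.4577
(1,1): Delta=0.9971 Bond=-43.9365
(2,0): Delta=0.7167 Bond=-34.8598
(2,1): Delta=0.9773 Bond=-54.5096
(2,2): Delta=1.0000 Bond=-57.1660
(3,0): Delta=0.0000 Bond=0.0000
(3,1): Delta=0.8207 Bond=-55.0872
(3,2): Delta=1.0000 Bond=-73.7442
(3,3): Delta=1.0000 Bond=-73.7442
V0=54.7261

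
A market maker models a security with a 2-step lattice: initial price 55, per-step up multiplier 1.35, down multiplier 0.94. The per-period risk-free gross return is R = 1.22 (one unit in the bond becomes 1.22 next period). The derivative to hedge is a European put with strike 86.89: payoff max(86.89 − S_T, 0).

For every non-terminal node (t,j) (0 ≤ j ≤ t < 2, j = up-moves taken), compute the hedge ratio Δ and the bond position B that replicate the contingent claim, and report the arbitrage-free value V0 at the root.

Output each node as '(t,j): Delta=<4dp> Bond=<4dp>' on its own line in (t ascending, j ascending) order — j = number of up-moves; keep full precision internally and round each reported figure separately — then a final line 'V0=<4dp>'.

Risk-neutral probability p* = (R−d)/(u−d) = (1.22−0.94)/(1.35−0.94) = 0.6829.
At expiry t=2: V(2,0)=38.2920, V(2,1)=17.0950, V(2,2)=0.0000
(1,0): S=51.7000. Δ = (V_up−V_dn)/(S_up−S_dn) = (17.0950−38.2920)/(69.7950−48.5980) = -1.0000. V = [p*·17.0950 + (1−p*)·38.2920]/1.22 = 19.5213. B = V − Δ·S = 71.2213.
(1,1): S=74.2500. Δ = (V_up−V_dn)/(S_up−S_dn) = (0.0000−17.0950)/(100.2375−69.7950) = -0.5616. V = [p*·0.0000 + (1−p*)·17.0950]/1.22 = 4.4429. B = V − Δ·S = 46.1380.
(0,0): S=55.0000. Δ = (V_up−V_dn)/(S_up−S_dn) = (4.4429−19.5213)/(74.2500−51.7000) = -0.6687. V = [p*·4.4429 + (1−p*)·19.5213]/1.22 = 7.5606. B = V − Δ·S = 44.3371.
Each (Δ,B) replicates both successor values, so the strategy is self-financing and V0 is arbitrage-free.

(0,0): Delta=-0.6687 Bond=44.3371
(1,0): Delta=-1.0000 Bond=71.2213
(1,1): Delta=-0.5616 Bond=46.1380
V0=7.5606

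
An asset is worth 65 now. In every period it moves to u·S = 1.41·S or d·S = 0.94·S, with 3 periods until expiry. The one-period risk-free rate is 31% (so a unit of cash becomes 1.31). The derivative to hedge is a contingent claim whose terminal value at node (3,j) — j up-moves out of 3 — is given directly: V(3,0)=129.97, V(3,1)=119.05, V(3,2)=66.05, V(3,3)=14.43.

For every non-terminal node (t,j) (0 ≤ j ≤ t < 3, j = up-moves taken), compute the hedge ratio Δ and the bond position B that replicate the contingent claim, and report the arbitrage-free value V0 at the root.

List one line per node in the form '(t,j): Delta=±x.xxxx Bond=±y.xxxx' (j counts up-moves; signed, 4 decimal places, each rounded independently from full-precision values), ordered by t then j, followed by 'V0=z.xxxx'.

(0,0): Delta=-0.9583 Bond=83.2608
(1,0): Delta=-1.1709 Bond=122.0599
(1,1): Delta=-0.9200 Bond=105.5613
(2,0): Delta=-0.4045 Bond=115.8855
(2,1): Delta=-1.3089 Bond=171.7939
(2,2): Delta=-0.8499 Bond=129.2290
V0=20.9724

Risk-neutral probability p* = (R−d)/(u−d) = (1.31−0.94)/(1.41−0.94) = 0.7872.
At expiry t=3: V(3,0)=129.9700, V(3,1)=119.0500, V(3,2)=66.0500, V(3,3)=14.4300
Node (2,0) S=57.4340: V=(p*·119.0500+(1−p*)·129.9700)/1.31=92.6515; Δ=(119.0500−129.9700)/(80.9819−53.9880)=-0.4045; B=V−Δ·S=115.8855
Node (2,1) S=86.1510: V=(p*·66.0500+(1−p*)·119.0500)/1.31=59.0279; Δ=(66.0500−119.0500)/(121.4729−80.9819)=-1.3089; B=V−Δ·S=171.7939
Node (2,2) S=129.2265: V=(p*·14.4300+(1−p*)·66.0500)/1.31=19.3992; Δ=(14.4300−66.0500)/(182.2094−121.4729)=-0.8499; B=V−Δ·S=129.2290
Node (1,0) S=61.1000: V=(p*·59.0279+(1−p*)·92.6515)/1.31=50.5205; Δ=(59.0279−92.6515)/(86.1510−57.4340)=-1.1709; B=V−Δ·S=122.0599
Node (1,1) S=91.6500: V=(p*·19.3992+(1−p*)·59.0279)/1.31=21.2449; Δ=(19.3992−59.0279)/(129.2265−86.1510)=-0.9200; B=V−Δ·S=105.5613
Node (0,0) S=65.0000: V=(p*·21.2449+(1−p*)·50.5205)/1.31=20.9724; Δ=(21.2449−50.5205)/(91.6500−61.1000)=-0.9583; B=V−Δ·S=83.2608
Root portfolio cost Δ·65+B reproduces V0=20.9724.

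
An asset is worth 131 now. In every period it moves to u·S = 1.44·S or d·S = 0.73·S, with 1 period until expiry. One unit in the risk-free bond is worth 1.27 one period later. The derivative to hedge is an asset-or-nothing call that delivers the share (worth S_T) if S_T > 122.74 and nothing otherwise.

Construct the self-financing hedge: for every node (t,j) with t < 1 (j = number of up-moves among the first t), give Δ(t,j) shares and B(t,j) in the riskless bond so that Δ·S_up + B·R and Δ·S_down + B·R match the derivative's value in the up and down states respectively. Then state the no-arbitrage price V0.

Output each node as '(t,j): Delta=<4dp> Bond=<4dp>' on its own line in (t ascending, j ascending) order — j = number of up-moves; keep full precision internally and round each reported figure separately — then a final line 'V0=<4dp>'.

Risk-neutral probability p* = (R−d)/(u−d) = (1.27−0.73)/(1.44−0.73) = 0.7606.
Terminal payoffs: V(1,0)=0.0000, V(1,1)=188.6400
(0,0): S=131.0000. Δ = (V_up−V_dn)/(S_up−S_dn) = (188.6400−0.0000)/(188.6400−95.6300) = 2.0282. V = [p*·188.6400 + (1−p*)·0.0000]/1.27 = 112.9706. B = V − Δ·S = -152.7195.
Self-financing check: at every node Δ·S+B equals the discounted successor values.

(0,0): Delta=2.0282 Bond=-152.7195
V0=112.9706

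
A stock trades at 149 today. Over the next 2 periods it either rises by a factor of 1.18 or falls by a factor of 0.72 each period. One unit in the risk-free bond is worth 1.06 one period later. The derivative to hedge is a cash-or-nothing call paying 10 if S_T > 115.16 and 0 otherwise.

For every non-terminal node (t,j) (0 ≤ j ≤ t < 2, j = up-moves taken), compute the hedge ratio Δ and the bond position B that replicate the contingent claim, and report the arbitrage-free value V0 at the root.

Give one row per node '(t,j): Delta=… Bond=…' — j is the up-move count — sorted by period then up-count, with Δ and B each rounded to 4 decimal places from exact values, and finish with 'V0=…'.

(0,0): Delta=0.0359 Bond=2.9442
(1,0): Delta=0.2026 Bond=-14.7662
(1,1): Delta=0.0000 Bond=9.4340
V0=8.2943

Risk-neutral probability p* = (R−d)/(u−d) = (1.06−0.72)/(1.18−0.72) = 0.7391.
At expiry t=2: V(2,0)=0.0000, V(2,1)=10.0000, V(2,2)=10.0000
Node (1,0) S=107.2800: V=(p*·10.0000+(1−p*)·0.0000)/1.06=6.9729; Δ=(10.0000−0.0000)/(126.5904−77.2416)=0.2026; B=V−Δ·S=-14.7662
Node (1,1) S=175.8200: V=(p*·10.0000+(1−p*)·10.0000)/1.06=9.4340; Δ=(10.0000−10.0000)/(207.4676−126.5904)=0.0000; B=V−Δ·S=9.4340
Node (0,0) S=149.0000: V=(p*·9.4340+(1−p*)·6.9729)/1.06=8.2943; Δ=(9.4340−6.9729)/(175.8200−107.2800)=0.0359; B=V−Δ·S=2.9442
Each (Δ,B) replicates both successor values, so the strategy is self-financing and V0 is arbitrage-free.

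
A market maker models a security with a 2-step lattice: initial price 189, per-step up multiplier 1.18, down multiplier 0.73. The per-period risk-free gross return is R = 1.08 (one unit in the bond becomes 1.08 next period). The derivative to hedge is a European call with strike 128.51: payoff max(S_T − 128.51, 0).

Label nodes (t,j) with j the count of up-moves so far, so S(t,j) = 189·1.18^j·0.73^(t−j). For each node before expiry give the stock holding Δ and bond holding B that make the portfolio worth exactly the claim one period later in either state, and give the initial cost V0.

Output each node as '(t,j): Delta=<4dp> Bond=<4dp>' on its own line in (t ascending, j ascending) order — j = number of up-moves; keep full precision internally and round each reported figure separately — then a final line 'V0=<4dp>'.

(0,0): Delta=0.9328 Bond=-96.2922
(1,0): Delta=0.5524 Bond=-51.5125
(1,1): Delta=1.0000 Bond=-118.9907
V0=80.0000

Under the risk-neutral measure, an up-move has probability p* = (R−d)/(u−d) = 0.7778 and values discount at R = 1.08.
At expiry t=2: V(2,0)=0.0000, V(2,1)=34.2946, V(2,2)=134.6536
(1,0): S=137.9700. Δ = (V_up−V_dn)/(S_up−S_dn) = (34.2946−0.0000)/(162.8046−100.7181) = 0.5524. V = [p*·34.2946 + (1−p*)·0.0000]/1.08 = 24.6978. B = V − Δ·S = -51.5125.
(1,1): S=223.0200. Δ = (V_up−V_dn)/(S_up−S_dn) = (134.6536−34.2946)/(263.1636−162.8046) = 1.0000. V = [p*·134.6536 + (1−p*)·34.2946]/1.08 = 104.0293. B = V − Δ·S = -118.9907.
(0,0): S=189.0000. Δ = (V_up−V_dn)/(S_up−S_dn) = (104.0293−24.6978)/(223.0200−137.9700) = 0.9328. V = [p*·104.0293 + (1−p*)·24.6978]/1.08 = 80.0000. B = V − Δ·S = -96.2922.
Self-financing check: at every node Δ·S+B equals the discounted successor values.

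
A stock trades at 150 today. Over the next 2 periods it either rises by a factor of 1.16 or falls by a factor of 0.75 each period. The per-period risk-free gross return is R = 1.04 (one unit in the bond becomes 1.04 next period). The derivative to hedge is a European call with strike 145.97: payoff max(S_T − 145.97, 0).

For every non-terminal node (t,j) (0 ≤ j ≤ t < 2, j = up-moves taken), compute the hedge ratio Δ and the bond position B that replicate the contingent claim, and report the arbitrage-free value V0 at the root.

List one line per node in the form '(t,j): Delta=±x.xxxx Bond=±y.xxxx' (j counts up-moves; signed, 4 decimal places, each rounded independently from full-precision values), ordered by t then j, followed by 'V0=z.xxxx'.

Risk-neutral probability p* = (R−d)/(u−d) = (1.04−0.75)/(1.16−0.75) = 0.7073.
Payoff layer (t=2): V(2,0)=0.0000, V(2,1)=0.0000, V(2,2)=55.8700
(1,0): S=112.5000. Δ = (V_up−V_dn)/(S_up−S_dn) = (0.0000−0.0000)/(130.5000−84.3750) = 0.0000. V = [p*·0.0000 + (1−p*)·0.0000]/1.04 = 0.0000. B = V − Δ·S = 0.0000.
(1,1): S=174.0000. Δ = (V_up−V_dn)/(S_up−S_dn) = (55.8700−0.0000)/(201.8400−130.5000) = 0.7832. V = [p*·55.8700 + (1−p*)·0.0000]/1.04 = 37.9979. B = V − Δ·S = -98.2704.
(0,0): S=150.0000. Δ = (V_up−V_dn)/(S_up−S_dn) = (37.9979−0.0000)/(174.0000−112.5000) = 0.6179. V = [p*·37.9979 + (1−p*)·0.0000]/1.04 = 25.8428. B = V − Δ·S = -66.8349.
The time-0 hedge costs 25.8428, which is the no-arbitrage price.

(0,0): Delta=0.6179 Bond=-66.8349
(1,0): Delta=0.0000 Bond=0.0000
(1,1): Delta=0.7832 Bond=-98.2704
V0=25.8428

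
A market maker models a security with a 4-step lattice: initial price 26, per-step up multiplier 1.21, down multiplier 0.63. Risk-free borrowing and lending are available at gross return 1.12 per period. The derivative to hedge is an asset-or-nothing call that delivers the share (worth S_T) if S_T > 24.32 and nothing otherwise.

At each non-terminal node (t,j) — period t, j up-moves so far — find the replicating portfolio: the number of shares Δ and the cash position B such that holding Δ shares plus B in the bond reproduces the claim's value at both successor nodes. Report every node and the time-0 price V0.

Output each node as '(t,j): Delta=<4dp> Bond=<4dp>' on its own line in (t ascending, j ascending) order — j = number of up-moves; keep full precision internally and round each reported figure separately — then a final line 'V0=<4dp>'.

(0,0): Delta=1.2154 Bond=-6.6555
(1,0): Delta=1.7379 Bond=-16.0127
(1,1): Delta=1.1654 Bond=-5.8822
(2,0): Delta=0.0000 Bond=0.0000
(2,1): Delta=1.9041 Bond=-21.2283
(2,2): Delta=1.0948 Bond=-3.8991
(3,0): Delta=0.0000 Bond=0.0000
(3,1): Delta=0.0000 Bond=0.0000
(3,2): Delta=2.0862 Bond=-28.1426
(3,3): Delta=1.0000 Bond=0.0000
V0=24.9453

Since d<R<u, set p* = (R−d)/(u−d) = 0.8448; price each node as the discounted p*-expectation of its children.
Terminal values V(4,·): V(4,0)=0.0000, V(4,1)=0.0000, V(4,2)=0.0000, V(4,3)=29.0182, V(4,4)=55.7333
  t=3,j=0: stock 6.5012 → up 7.8665 (V=0.0000), down 4.0958 (V=0.0000). Price 0.0000; hedge Δ=0.0000, bond B=0.0000.
  t=3,j=1: stock 12.4865 → up 15.1086 (V=0.0000), down 7.8665 (V=0.0000). Price 0.0000; hedge Δ=0.0000, bond B=0.0000.
  t=3,j=2: stock 23.9820 → up 29.0182 (V=29.0182), down 15.1086 (V=0.0000). Price 21.8887; hedge Δ=2.0862, bond B=-28.1426.
  t=3,j=3: stock 46.0606 → up 55.7333 (V=55.7333), down 29.0182 (V=29.0182). Price 46.0606; hedge Δ=1.0000, bond B=0.0000.
  t=2,j=0: stock 10.3194 → up 12.4865 (V=0.0000), down 6.5012 (V=0.0000). Price 0.0000; hedge Δ=0.0000, bond B=0.0000.
  t=2,j=1: stock 19.8198 → up 23.9820 (V=21.8887), down 12.4865 (V=0.0000). Price 16.5109; hedge Δ=1.9041, bond B=-21.2283.
  t=2,j=2: stock 38.0666 → up 46.0606 (V=46.0606), down 23.9820 (V=21.8887). Price 37.7766; hedge Δ=1.0948, bond B=-3.8991.
  t=1,j=0: stock 16.3800 → up 19.8198 (V=16.5109), down 10.3194 (V=0.0000). Price 12.4543; hedge Δ=1.7379, bond B=-16.0127.
  t=1,j=1: stock 31.4600 → up 38.0666 (V=37.7766), down 19.8198 (V=16.5109). Price 30.7828; hedge Δ=1.1654, bond B=-5.8822.
  t=0,j=0: stock 26.0000 → up 31.4600 (V=30.7828), down 16.3800 (V=12.4543). Price 24.9453; hedge Δ=1.2154, bond B=-6.6555.
Check: Δ(0,0)·S0 + B(0,0) = 24.9453 = V0.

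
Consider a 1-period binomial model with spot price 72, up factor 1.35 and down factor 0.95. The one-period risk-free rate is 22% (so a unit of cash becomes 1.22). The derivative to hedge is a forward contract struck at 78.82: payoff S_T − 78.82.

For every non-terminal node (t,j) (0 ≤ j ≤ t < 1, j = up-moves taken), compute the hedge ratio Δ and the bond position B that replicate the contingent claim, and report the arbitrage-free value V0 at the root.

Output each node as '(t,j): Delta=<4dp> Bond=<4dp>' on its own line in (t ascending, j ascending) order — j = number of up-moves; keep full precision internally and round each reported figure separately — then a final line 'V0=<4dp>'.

The replicating-portfolio and risk-neutral prices coincide; use p* = (1.22−0.95)/(1.35−0.95) = 0.6750 for the latter.
At expiry t=1: V(1,0)=-10.4200, V(1,1)=18.3800
  t=0,j=0: stock 72.0000 → up 97.2000 (V=18.3800), down 68.4000 (V=-10.4200). Price 7.3934; hedge Δ=1.0000, bond B=-64.6066.
Check: Δ(0,0)·S0 + B(0,0) = 7.3934 = V0.

(0,0): Delta=1.0000 Bond=-64.6066
V0=7.3934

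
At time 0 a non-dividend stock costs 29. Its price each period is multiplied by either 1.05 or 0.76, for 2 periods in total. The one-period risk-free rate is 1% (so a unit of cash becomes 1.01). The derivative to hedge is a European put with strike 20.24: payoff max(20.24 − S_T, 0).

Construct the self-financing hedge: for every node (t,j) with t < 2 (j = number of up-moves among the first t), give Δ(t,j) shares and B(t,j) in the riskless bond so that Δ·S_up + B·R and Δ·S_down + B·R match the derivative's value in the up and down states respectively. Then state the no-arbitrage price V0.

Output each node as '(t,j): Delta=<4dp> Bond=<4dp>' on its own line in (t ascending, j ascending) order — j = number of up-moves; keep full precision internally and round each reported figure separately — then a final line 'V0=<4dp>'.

(0,0): Delta=-0.0567 Bond=1.7084
(1,0): Delta=-0.5460 Bond=12.5097
(1,1): Delta=0.0000 Bond=0.0000
V0=0.0651

Since d<R<u, set p* = (R−d)/(u−d) = 0.8621; price each node as the discounted p*-expectation of its children.
At expiry t=2: V(2,0)=3.4896, V(2,1)=0.0000, V(2,2)=0.0000
(1,0): S=22.0400. Δ = (V_up−V_dn)/(S_up−S_dn) = (0.0000−3.4896)/(23.1420−16.7504) = -0.5460. V = [p*·0.0000 + (1−p*)·3.4896]/1.01 = 0.4766. B = V − Δ·S = 12.5097.
(1,1): S=30.4500. Δ = (V_up−V_dn)/(S_up−S_dn) = (0.0000−0.0000)/(31.9725−23.1420) = 0.0000. V = [p*·0.0000 + (1−p*)·0.0000]/1.01 = 0.0000. B = V − Δ·S = 0.0000.
(0,0): S=29.0000. Δ = (V_up−V_dn)/(S_up−S_dn) = (0.0000−0.4766)/(30.4500−22.0400) = -0.0567. V = [p*·0.0000 + (1−p*)·0.4766]/1.01 = 0.0651. B = V − Δ·S = 1.7084.
The time-0 hedge costs 0.0651, which is the no-arbitrage price.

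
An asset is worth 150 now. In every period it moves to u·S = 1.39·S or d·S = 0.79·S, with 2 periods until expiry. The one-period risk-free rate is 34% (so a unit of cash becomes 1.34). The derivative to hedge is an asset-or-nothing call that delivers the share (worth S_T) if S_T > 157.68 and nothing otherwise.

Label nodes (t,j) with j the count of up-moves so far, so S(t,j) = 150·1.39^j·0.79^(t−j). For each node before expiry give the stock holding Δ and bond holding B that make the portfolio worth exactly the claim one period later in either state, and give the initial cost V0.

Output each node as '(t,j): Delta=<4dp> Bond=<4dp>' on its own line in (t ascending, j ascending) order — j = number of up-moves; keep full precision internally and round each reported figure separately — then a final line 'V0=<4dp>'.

Risk-neutral probability p* = (R−d)/(u−d) = (1.34−0.79)/(1.39−0.79) = 0.9167.
At expiry t=2: V(2,0)=0.0000, V(2,1)=164.7150, V(2,2)=289.8150
Node (1,0) S=118.5000: V=(p*·164.7150+(1−p*)·0.0000)/1.34=112.6782; Δ=(164.7150−0.0000)/(164.7150−93.6150)=2.3167; B=V−Δ·S=-161.8468
Node (1,1) S=208.5000: V=(p*·289.8150+(1−p*)·164.7150)/1.34=208.5000; Δ=(289.8150−164.7150)/(289.8150−164.7150)=1.0000; B=V−Δ·S=0.0000
Node (0,0) S=150.0000: V=(p*·208.5000+(1−p*)·112.6782)/1.34=149.6379; Δ=(208.5000−112.6782)/(208.5000−118.5000)=1.0647; B=V−Δ·S=-10.0651
Check: Δ(0,0)·S0 + B(0,0) = 149.6379 = V0.

(0,0): Delta=1.0647 Bond=-10.0651
(1,0): Delta=2.3167 Bond=-161.8468
(1,1): Delta=1.0000 Bond=0.0000
V0=149.6379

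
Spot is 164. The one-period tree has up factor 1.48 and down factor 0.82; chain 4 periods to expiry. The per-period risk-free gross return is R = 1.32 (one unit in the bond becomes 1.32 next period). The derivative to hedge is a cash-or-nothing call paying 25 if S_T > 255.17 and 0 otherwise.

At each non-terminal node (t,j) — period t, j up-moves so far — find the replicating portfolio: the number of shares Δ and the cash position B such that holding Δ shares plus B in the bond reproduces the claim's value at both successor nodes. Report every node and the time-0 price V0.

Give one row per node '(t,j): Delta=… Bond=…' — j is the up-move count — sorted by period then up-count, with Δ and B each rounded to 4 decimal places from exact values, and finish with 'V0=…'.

(0,0): Delta=0.0419 Bond=-0.6900
(1,0): Delta=0.0928 Bond=-7.7507
(1,1): Delta=0.0329 Bond=1.2779
(2,0): Delta=0.0000 Bond=0.0000
(2,1): Delta=0.1092 Bond=-13.5048
(2,2): Delta=0.0194 Bond=6.5482
(3,0): Delta=0.0000 Bond=0.0000
(3,1): Delta=0.0000 Bond=0.0000
(3,2): Delta=0.1286 Bond=-23.5308
(3,3): Delta=0.0000 Bond=18.9394
V0=6.1842

No-arbitrage ⇒ martingale measure with p* = (R−d)/(u−d) = 0.7576.
At expiry t=4: V(4,0)=0.0000, V(4,1)=0.0000, V(4,2)=0.0000, V(4,3)=25.0000, V(4,4)=25.0000
Node (3,0) S=90.4244: V=(p*·0.0000+(1−p*)·0.0000)/1.32=0.0000; Δ=(0.0000−0.0000)/(133.8280−74.1480)=0.0000; B=V−Δ·S=0.0000
Node (3,1) S=163.2049: V=(p*·0.0000+(1−p*)·0.0000)/1.32=0.0000; Δ=(0.0000−0.0000)/(241.5433−133.8280)=0.0000; B=V−Δ·S=0.0000
Node (3,2) S=294.5650: V=(p*·25.0000+(1−p*)·0.0000)/1.32=14.3480; Δ=(25.0000−0.0000)/(435.9562−241.5433)=0.1286; B=V−Δ·S=-23.5308
Node (3,3) S=531.6539: V=(p*·25.0000+(1−p*)·25.0000)/1.32=18.9394; Δ=(25.0000−25.0000)/(786.8478−435.9562)=0.0000; B=V−Δ·S=18.9394
Node (2,0) S=110.2736: V=(p*·0.0000+(1−p*)·0.0000)/1.32=0.0000; Δ=(0.0000−0.0000)/(163.2049−90.4244)=0.0000; B=V−Δ·S=0.0000
Node (2,1) S=199.0304: V=(p*·14.3480+(1−p*)·0.0000)/1.32=8.2346; Δ=(14.3480−0.0000)/(294.5650−163.2049)=0.1092; B=V−Δ·S=-13.5048
Node (2,2) S=359.2256: V=(p*·18.9394+(1−p*)·14.3480)/1.32=13.5048; Δ=(18.9394−14.3480)/(531.6539−294.5650)=0.0194; B=V−Δ·S=6.5482
Node (1,0) S=134.4800: V=(p*·8.2346+(1−p*)·0.0000)/1.32=4.7260; Δ=(8.2346−0.0000)/(199.0304−110.2736)=0.0928; B=V−Δ·S=-7.7507
Node (1,1) S=242.7200: V=(p*·13.5048+(1−p*)·8.2346)/1.32=9.2630; Δ=(13.5048−8.2346)/(359.2256−199.0304)=0.0329; B=V−Δ·S=1.2779
Node (0,0) S=164.0000: V=(p*·9.2630+(1−p*)·4.7260)/1.32=6.1842; Δ=(9.2630−4.7260)/(242.7200−134.4800)=0.0419; B=V−Δ·S=-0.6900
The time-0 hedge costs 6.1842, which is the no-arbitrage price.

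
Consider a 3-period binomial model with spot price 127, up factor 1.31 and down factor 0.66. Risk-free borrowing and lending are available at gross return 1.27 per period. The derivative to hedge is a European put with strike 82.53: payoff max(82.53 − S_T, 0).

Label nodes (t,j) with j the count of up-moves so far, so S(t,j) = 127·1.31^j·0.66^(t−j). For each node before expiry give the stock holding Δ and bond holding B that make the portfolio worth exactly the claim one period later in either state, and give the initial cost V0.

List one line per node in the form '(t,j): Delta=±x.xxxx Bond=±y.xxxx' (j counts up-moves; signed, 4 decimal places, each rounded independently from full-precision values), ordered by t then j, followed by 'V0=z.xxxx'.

No-arbitrage ⇒ martingale measure with p* = (R−d)/(u−d) = 0.9385.
Terminal values V(3,·): V(3,0)=46.0180, V(3,1)=10.0592, V(3,2)=0.0000, V(3,3)=0.0000
  t=2,j=0: stock 55.3212 → up 72.4708 (V=10.0592), down 36.5120 (V=46.0180). Price 9.6631; hedge Δ=-1.0000, bond B=64.9843.
  t=2,j=1: stock 109.8042 → up 143.8435 (V=0.0000), down 72.4708 (V=10.0592). Price 0.4874; hedge Δ=-0.1409, bond B=15.9632.
  t=2,j=2: stock 217.9447 → up 285.5076 (V=0.0000), down 143.8435 (V=0.0000). Price 0.0000; hedge Δ=0.0000, bond B=0.0000.
  t=1,j=0: stock 83.8200 → up 109.8042 (V=0.4874), down 55.3212 (V=9.6631). Price 0.8284; hedge Δ=-0.1684, bond B=14.9448.
  t=1,j=1: stock 166.3700 → up 217.9447 (V=0.0000), down 109.8042 (V=0.4874). Price 0.0236; hedge Δ=-0.0045, bond B=0.7735.
  t=0,j=0: stock 127.0000 → up 166.3700 (V=0.0236), down 83.8200 (V=0.8284). Price 0.0576; hedge Δ=-0.0097, bond B=1.2957.
Self-financing check: at every node Δ·S+B equals the discounted successor values.

(0,0): Delta=-0.0097 Bond=1.2957
(1,0): Delta=-0.1684 Bond=14.9448
(1,1): Delta=-0.0045 Bond=0.7735
(2,0): Delta=-1.0000 Bond=64.9843
(2,1): Delta=-0.1409 Bond=15.9632
(2,2): Delta=0.0000 Bond=0.0000
V0=0.0576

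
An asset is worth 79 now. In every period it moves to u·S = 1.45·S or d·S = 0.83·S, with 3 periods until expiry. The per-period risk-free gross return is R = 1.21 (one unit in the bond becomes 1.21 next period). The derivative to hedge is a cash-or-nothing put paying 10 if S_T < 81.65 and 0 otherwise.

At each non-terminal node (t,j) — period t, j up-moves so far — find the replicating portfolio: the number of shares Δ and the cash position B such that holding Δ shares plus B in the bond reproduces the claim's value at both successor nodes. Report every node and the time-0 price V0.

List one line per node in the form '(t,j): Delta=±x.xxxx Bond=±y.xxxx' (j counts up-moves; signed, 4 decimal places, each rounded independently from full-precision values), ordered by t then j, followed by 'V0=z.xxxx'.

(0,0): Delta=-0.0662 Bond=7.1100
(1,0): Delta=-0.1246 Bond=12.4343
(1,1): Delta=-0.0450 Bond=6.1834
(2,0): Delta=0.0000 Bond=8.2645
(2,1): Delta=-0.1696 Bond=19.3282
(2,2): Delta=0.0000 Bond=0.0000
V0=1.8827

Since d<R<u, set p* = (R−d)/(u−d) = 0.6129; price each node as the discounted p*-expectation of its children.
Payoff layer (t=3): V(3,0)=10.0000, V(3,1)=10.0000, V(3,2)=0.0000, V(3,3)=0.0000
Node (2,0) S=54.4231: V=(p*·10.0000+(1−p*)·10.0000)/1.21=8.2645; Δ=(10.0000−10.0000)/(78.9135−45.1712)=0.0000; B=V−Δ·S=8.2645
Node (2,1) S=95.0765: V=(p*·0.0000+(1−p*)·10.0000)/1.21=3.1991; Δ=(0.0000−10.0000)/(137.8609−78.9135)=-0.1696; B=V−Δ·S=19.3282
Node (2,2) S=166.0975: V=(p*·0.0000+(1−p*)·0.0000)/1.21=0.0000; Δ=(0.0000−0.0000)/(240.8414−137.8609)=0.0000; B=V−Δ·S=0.0000
Node (1,0) S=65.5700: V=(p*·3.1991+(1−p*)·8.2645)/1.21=4.2644; Δ=(3.1991−8.2645)/(95.0765−54.4231)=-0.1246; B=V−Δ·S=12.4343
Node (1,1) S=114.5500: V=(p*·0.0000+(1−p*)·3.1991)/1.21=1.0235; Δ=(0.0000−3.1991)/(166.0975−95.0765)=-0.0450; B=V−Δ·S=6.1834
Node (0,0) S=79.0000: V=(p*·1.0235+(1−p*)·4.2644)/1.21=1.8827; Δ=(1.0235−4.2644)/(114.5500−65.5700)=-0.0662; B=V−Δ·S=7.1100
The time-0 hedge costs 1.8827, which is the no-arbitrage price.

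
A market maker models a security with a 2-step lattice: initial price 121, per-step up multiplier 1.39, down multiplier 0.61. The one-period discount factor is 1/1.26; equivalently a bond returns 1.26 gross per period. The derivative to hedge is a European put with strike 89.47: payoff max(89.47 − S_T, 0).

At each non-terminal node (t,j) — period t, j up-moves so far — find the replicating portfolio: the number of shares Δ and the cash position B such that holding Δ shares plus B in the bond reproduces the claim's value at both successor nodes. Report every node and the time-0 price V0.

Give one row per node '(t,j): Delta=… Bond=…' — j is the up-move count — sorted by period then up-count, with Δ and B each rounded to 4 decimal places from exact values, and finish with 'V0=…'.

No-arbitrage ⇒ martingale measure with p* = (R−d)/(u−d) = 0.8333.
Payoff layer (t=2): V(2,0)=44.4459, V(2,1)=0.0000, V(2,2)=0.0000
  t=1,j=0: stock 73.8100 → up 102.5959 (V=0.0000), down 45.0241 (V=44.4459). Price 5.8791; hedge Δ=-0.7720, bond B=62.8610.
  t=1,j=1: stock 168.1900 → up 233.7841 (V=0.0000), down 102.5959 (V=0.0000). Price 0.0000; hedge Δ=0.0000, bond B=0.0000.
  t=0,j=0: stock 121.0000 → up 168.1900 (V=0.0000), down 73.8100 (V=5.8791). Price 0.7777; hedge Δ=-0.0623, bond B=8.3149.
Self-financing check: at every node Δ·S+B equals the discounted successor values.

(0,0): Delta=-0.0623 Bond=8.3149
(1,0): Delta=-0.7720 Bond=62.8610
(1,1): Delta=0.0000 Bond=0.0000
V0=0.7777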